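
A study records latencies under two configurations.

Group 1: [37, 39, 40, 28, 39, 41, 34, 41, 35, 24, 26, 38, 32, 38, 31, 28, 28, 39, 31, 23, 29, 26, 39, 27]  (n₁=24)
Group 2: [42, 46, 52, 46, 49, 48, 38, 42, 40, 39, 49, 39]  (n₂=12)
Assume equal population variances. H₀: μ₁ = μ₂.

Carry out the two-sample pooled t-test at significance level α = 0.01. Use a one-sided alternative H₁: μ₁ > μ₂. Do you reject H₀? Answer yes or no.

reject H₀: no

x̄₁=33.042, s₁=5.923, n₁=24
x̄₂=44.167, s₂=4.745, n₂=12
s_p² = [23·5.923² + 11·4.745²]/34 = 31.0184
SE = √(s_p²·(1/24+1/12)) = 1.9691
t = (33.042−44.167)/1.9691 = -5.6498
df = 34
p-value (one-sided, H₁ greater) = 1.00000
At α=0.01: p ≥ α → fail to reject H₀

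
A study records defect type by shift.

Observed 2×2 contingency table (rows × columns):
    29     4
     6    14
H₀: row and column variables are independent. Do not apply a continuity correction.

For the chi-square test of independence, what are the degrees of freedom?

degrees of freedom = 1

df = (r−1)(c−1) = (2−1)·(2−1) = 1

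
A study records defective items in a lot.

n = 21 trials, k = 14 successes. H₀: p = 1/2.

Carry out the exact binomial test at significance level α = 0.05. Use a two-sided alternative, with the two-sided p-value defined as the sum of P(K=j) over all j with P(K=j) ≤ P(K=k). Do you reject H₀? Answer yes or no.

Exact binomial: n=21, k=14, p₀=1/2=0.5000
P(X=j) = C(n,j)·p₀^j·(1−p₀)^(n−j); p = Σ P(X=j) over j with P(X=j) ≤ P(X=14)
p-value (two-sided) = 0.18925
At α=0.05: p ≥ α → fail to reject H₀

reject H₀: no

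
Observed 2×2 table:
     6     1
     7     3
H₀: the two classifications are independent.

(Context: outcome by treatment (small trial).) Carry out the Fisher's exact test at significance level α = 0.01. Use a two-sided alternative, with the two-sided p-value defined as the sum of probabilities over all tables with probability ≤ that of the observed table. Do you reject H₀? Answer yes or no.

reject H₀: no

Margins: r₁=7, r₂=10, c₁=13, c₂=4, n=17
p_obs = C(7,6)·C(10,7)/C(17,13); sum pmf over tables with pmf ≤ p_obs
p-value (two-sided) = 0.60294
At α=0.01: p ≥ α → fail to reject H₀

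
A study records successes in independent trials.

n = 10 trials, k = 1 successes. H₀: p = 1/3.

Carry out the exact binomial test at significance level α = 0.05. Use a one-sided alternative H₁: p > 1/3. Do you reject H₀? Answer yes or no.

reject H₀: no

Exact binomial: n=10, k=1, p₀=1/3=0.3333
P(X≥1) from Σ C(n,i)·p₀^i·(1−p₀)^(n−i)
p-value (one-sided, H₁ greater) = 0.98266
At α=0.05: p ≥ α → fail to reject H₀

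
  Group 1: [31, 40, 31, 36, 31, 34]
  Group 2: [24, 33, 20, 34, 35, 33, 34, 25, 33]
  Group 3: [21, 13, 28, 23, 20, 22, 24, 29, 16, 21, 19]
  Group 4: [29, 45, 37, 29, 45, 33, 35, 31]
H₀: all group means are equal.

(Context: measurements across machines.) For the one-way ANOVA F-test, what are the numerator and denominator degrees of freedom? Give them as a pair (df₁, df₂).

k = 4 groups, N = 34 total
df = (k−1, N−k) = (4−1, 34−4) = (3, 30)

degrees of freedom = [3, 30]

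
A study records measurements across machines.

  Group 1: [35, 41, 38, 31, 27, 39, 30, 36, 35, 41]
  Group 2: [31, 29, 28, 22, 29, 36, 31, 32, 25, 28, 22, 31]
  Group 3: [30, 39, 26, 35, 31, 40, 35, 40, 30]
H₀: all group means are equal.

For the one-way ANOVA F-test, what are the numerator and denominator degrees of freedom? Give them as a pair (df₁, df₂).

degrees of freedom = [2, 28]

k = 3 groups, N = 31 total
df = (k−1, N−k) = (3−1, 31−3) = (2, 28)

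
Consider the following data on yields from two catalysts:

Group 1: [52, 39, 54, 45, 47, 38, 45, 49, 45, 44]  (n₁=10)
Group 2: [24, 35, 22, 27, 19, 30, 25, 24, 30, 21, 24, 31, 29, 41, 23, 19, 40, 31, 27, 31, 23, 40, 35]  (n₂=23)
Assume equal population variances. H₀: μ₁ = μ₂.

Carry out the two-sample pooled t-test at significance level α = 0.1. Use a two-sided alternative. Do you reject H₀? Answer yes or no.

x̄₁=45.800, s₁=5.051, n₁=10
x̄₂=28.304, s₂=6.554, n₂=23
s_p² = [9·5.051² + 22·6.554²]/31 = 37.8861
SE = √(s_p²·(1/10+1/23)) = 2.3315
t = (45.800−28.304)/2.3315 = 7.5041
df = 31
p-value (two-sided) = 0.00000
At α=0.1: p < α → reject H₀

reject H₀: yes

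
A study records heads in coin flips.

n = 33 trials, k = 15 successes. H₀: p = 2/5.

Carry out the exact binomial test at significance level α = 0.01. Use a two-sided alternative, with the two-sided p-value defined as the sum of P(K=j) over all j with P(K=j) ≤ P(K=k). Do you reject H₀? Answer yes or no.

reject H₀: no

Exact binomial: n=33, k=15, p₀=2/5=0.4000
P(X=j) = C(n,j)·p₀^j·(1−p₀)^(n−j); p = Σ P(X=j) over j with P(X=j) ≤ P(X=15)
p-value (two-sided) = 0.59484
At α=0.01: p ≥ α → fail to reject H₀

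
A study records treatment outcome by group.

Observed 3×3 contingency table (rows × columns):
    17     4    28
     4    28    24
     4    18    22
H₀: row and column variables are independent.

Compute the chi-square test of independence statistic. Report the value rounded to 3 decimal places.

test statistic = 29.734

Row totals [49, 56, 44], col totals [25, 50, 74], n=149
χ² = (17−8.22)²/8.22 + (4−16.44)²/16.44 + (28−24.34)²/24.34 + (4−9.40)²/9.40 + (28−18.79)²/18.79 + (24−27.81)²/27.81 + (4−7.38)²/7.38 + (18−14.77)²/14.77 + (22−21.85)²/21.85 = 29.7340
df = 4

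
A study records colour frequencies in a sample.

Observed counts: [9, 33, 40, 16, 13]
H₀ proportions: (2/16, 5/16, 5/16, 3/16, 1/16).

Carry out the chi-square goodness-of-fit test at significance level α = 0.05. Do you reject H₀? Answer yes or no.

n = 111; E_i = n·p_i = [13.88, 34.69, 34.69, 20.81, 6.94]
χ² = (9−13.88)²/13.88 + (33−34.69)²/34.69 + (40−34.69)²/34.69 + (16−20.81)²/20.81 + (13−6.94)²/6.94 = 9.0192
df = 4
p-value (upper-tail) = 0.06062
At α=0.05: p ≥ α → fail to reject H₀

reject H₀: no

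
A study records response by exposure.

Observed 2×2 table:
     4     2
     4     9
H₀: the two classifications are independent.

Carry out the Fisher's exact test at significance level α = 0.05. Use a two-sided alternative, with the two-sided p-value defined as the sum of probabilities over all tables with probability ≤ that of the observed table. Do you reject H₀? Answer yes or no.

reject H₀: no

Margins: r₁=6, r₂=13, c₁=8, c₂=11, n=19
p_obs = C(6,4)·C(13,4)/C(19,8); sum pmf over tables with pmf ≤ p_obs
p-value (two-sided) = 0.31889
At α=0.05: p ≥ α → fail to reject H₀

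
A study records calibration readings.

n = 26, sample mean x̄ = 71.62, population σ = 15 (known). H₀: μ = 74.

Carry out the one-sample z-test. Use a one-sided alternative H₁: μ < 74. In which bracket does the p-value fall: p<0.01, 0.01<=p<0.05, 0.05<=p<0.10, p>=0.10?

p-value bracket: p>=0.10

SE = σ/√n = 15/√26 = 2.9417
z = (x̄−μ₀)/SE = (71.62−74)/2.9417 = -0.8090
p-value (one-sided, H₁ less) = 0.20924
→ bracket: p>=0.10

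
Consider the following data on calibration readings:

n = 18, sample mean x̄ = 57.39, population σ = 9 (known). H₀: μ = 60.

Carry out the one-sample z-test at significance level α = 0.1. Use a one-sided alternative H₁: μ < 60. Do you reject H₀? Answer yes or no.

reject H₀: no

SE = σ/√n = 9/√18 = 2.1213
z = (x̄−μ₀)/SE = (57.39−60)/2.1213 = -1.2304
p-value (one-sided, H₁ less) = 0.10928
At α=0.1: p ≥ α → fail to reject H₀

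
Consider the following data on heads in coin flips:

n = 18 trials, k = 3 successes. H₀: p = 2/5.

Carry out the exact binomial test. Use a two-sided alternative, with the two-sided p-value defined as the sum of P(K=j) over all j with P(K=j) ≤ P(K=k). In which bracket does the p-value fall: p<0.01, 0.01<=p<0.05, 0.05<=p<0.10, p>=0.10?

Exact binomial: n=18, k=3, p₀=2/5=0.4000
P(X=j) = C(n,j)·p₀^j·(1−p₀)^(n−j); p = Σ P(X=j) over j with P(X=j) ≤ P(X=3)
p-value (two-sided) = 0.05306
→ bracket: 0.05<=p<0.10

p-value bracket: 0.05<=p<0.10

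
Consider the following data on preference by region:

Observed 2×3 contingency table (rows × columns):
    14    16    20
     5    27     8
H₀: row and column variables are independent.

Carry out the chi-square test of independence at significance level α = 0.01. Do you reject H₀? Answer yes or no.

reject H₀: yes

Row totals [50, 40], col totals [19, 43, 28], n=90
χ² = (14−10.56)²/10.56 + (16−23.89)²/23.89 + (20−15.56)²/15.56 + (5−8.44)²/8.44 + (27−19.11)²/19.11 + (8−12.44)²/12.44 = 11.2477
df = 2
p-value (upper-tail) = 0.00361
At α=0.01: p < α → reject H₀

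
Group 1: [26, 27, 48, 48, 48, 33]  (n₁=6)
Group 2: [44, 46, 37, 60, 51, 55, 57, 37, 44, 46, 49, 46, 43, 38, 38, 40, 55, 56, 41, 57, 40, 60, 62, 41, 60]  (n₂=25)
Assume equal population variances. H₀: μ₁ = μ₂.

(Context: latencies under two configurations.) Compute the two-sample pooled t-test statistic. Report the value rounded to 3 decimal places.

test statistic = -2.424

x̄₁=38.333, s₁=10.857, n₁=6
x̄₂=48.120, s₂=8.413, n₂=25
s_p² = [5·10.857² + 24·8.413²]/29 = 78.8956
SE = √(s_p²·(1/6+1/25)) = 4.0380
t = (38.333−48.120)/4.0380 = -2.4237
df = 29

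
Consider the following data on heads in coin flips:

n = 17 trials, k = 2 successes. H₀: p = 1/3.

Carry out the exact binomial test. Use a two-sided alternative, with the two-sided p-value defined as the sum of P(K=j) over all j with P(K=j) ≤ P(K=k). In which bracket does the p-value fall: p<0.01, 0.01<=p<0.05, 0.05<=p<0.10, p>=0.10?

p-value bracket: 0.05<=p<0.10

Exact binomial: n=17, k=2, p₀=1/3=0.3333
P(X=j) = C(n,j)·p₀^j·(1−p₀)^(n−j); p = Σ P(X=j) over j with P(X=j) ≤ P(X=2)
p-value (two-sided) = 0.07144
→ bracket: 0.05<=p<0.10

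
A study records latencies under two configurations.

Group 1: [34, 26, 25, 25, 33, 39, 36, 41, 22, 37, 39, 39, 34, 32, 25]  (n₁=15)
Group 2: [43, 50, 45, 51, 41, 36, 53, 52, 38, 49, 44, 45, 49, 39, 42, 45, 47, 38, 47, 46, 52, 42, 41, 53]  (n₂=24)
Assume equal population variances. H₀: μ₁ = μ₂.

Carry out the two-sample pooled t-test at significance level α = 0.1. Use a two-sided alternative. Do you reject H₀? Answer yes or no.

x̄₁=32.467, s₁=6.312, n₁=15
x̄₂=45.333, s₂=5.088, n₂=24
s_p² = [14·6.312² + 23·5.088²]/37 = 31.1640
SE = √(s_p²·(1/15+1/24)) = 1.8374
t = (32.467−45.333)/1.8374 = -7.0026
df = 37
p-value (two-sided) = 0.00000
At α=0.1: p < α → reject H₀

reject H₀: yes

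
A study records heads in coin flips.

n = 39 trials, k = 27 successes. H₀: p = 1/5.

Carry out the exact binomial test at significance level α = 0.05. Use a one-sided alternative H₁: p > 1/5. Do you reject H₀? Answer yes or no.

Exact binomial: n=39, k=27, p₀=1/5=0.2000
P(X≥27) from Σ C(n,i)·p₀^i·(1−p₀)^(n−i)
p-value (one-sided, H₁ greater) = 0.00000
At α=0.05: p < α → reject H₀

reject H₀: yes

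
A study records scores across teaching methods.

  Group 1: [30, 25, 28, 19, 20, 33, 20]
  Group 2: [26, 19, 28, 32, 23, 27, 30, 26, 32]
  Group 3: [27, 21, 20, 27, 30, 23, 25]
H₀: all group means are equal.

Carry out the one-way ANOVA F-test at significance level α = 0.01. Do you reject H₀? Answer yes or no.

Group means [25.00, 27.00, 24.71], grand mean 25.696
SSB = Σnᵢ(x̄ᵢ−x̄)² = 25.441; SSW = ΣΣ(x−x̄ᵢ)² = 403.429
MSB = 25.441/2 = 12.7205; MSW = 403.429/20 = 20.1714
F = MSB/MSW = 0.6306
df = (2, 20)
p-value (upper-tail) = 0.54252
At α=0.01: p ≥ α → fail to reject H₀

reject H₀: no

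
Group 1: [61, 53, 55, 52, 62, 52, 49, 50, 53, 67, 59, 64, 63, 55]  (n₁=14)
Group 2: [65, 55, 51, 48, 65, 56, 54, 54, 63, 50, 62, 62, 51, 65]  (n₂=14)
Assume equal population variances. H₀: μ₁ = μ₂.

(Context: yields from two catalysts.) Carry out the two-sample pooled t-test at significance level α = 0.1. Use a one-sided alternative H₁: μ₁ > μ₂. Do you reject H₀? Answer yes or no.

reject H₀: no

x̄₁=56.786, s₁=5.767, n₁=14
x̄₂=57.214, s₂=6.216, n₂=14
s_p² = [13·5.767² + 13·6.216²]/26 = 35.9505
SE = √(s_p²·(1/14+1/14)) = 2.2662
t = (56.786−57.214)/2.2662 = -0.1891
df = 26
p-value (one-sided, H₁ greater) = 0.57426
At α=0.1: p ≥ α → fail to reject H₀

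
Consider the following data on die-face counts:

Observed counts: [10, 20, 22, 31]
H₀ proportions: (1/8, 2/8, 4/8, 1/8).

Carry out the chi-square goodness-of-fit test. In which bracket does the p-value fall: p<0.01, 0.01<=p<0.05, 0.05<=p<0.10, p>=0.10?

p-value bracket: p<0.01

n = 83; E_i = n·p_i = [10.38, 20.75, 41.50, 10.38]
χ² = (10−10.38)²/10.38 + (20−20.75)²/20.75 + (22−41.50)²/41.50 + (31−10.38)²/10.38 = 50.2048
df = 3
p-value (upper-tail) = 0.00000
→ bracket: p<0.01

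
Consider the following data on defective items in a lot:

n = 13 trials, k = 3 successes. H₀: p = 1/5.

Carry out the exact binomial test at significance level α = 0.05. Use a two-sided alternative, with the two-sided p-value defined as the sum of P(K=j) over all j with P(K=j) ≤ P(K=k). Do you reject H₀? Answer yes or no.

Exact binomial: n=13, k=3, p₀=1/5=0.2000
P(X=j) = C(n,j)·p₀^j·(1−p₀)^(n−j); p = Σ P(X=j) over j with P(X=j) ≤ P(X=3)
p-value (two-sided) = 0.73199
At α=0.05: p ≥ α → fail to reject H₀

reject H₀: no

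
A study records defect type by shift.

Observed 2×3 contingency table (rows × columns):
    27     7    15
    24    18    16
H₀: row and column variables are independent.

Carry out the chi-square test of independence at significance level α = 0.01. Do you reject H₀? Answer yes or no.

Row totals [49, 58], col totals [51, 25, 31], n=107
χ² = (27−23.36)²/23.36 + (7−11.45)²/11.45 + (15−14.20)²/14.20 + (24−27.64)²/27.64 + (18−13.55)²/13.55 + (16−16.80)²/16.80 = 4.3223
df = 2
p-value (upper-tail) = 0.11519
At α=0.01: p ≥ α → fail to reject H₀

reject H₀: no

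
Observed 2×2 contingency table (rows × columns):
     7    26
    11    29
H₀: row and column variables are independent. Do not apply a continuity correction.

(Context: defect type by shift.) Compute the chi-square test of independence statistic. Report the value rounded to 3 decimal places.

Row totals [33, 40], col totals [18, 55], n=73
χ² = (7−8.14)²/8.14 + (26−24.86)²/24.86 + (11−9.86)²/9.86 + (29−30.14)²/30.14 = 0.3848
df = 1

test statistic = 0.385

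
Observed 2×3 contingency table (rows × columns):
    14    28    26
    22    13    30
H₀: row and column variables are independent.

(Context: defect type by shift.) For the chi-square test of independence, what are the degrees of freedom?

df = (r−1)(c−1) = (2−1)·(3−1) = 2

degrees of freedom = 2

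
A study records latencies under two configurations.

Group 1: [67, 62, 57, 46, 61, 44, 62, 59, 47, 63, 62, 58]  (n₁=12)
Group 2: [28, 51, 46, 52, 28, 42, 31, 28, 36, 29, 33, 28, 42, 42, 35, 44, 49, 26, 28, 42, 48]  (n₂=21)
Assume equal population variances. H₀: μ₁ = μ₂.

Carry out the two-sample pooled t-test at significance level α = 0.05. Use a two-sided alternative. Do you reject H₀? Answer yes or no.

reject H₀: yes

x̄₁=57.333, s₁=7.512, n₁=12
x̄₂=37.524, s₂=8.824, n₂=21
s_p² = [11·7.512² + 20·8.824²]/31 = 70.2550
SE = √(s_p²·(1/12+1/21)) = 3.0332
t = (57.333−37.524)/3.0332 = 6.5310
df = 31
p-value (two-sided) = 0.00000
At α=0.05: p < α → reject H₀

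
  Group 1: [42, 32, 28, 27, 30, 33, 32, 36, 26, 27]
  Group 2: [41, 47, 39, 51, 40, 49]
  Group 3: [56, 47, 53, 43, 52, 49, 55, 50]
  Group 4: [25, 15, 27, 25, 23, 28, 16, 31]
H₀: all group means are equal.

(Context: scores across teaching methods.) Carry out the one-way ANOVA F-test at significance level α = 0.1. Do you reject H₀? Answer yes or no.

Group means [31.30, 44.50, 50.62, 23.75], grand mean 36.719
SSB = Σnᵢ(x̄ᵢ−x̄)² = 3549.494; SSW = ΣΣ(x−x̄ᵢ)² = 700.975
MSB = 3549.494/3 = 1183.1646; MSW = 700.975/28 = 25.0348
F = MSB/MSW = 47.2608
df = (3, 28)
p-value (upper-tail) = 0.00000
At α=0.1: p < α → reject H₀

reject H₀: yes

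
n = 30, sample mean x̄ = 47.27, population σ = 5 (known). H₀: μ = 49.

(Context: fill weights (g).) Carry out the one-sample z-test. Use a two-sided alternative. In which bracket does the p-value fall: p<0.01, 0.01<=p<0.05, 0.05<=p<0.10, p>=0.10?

SE = σ/√n = 5/√30 = 0.9129
z = (x̄−μ₀)/SE = (47.27−49)/0.9129 = -1.8951
p-value (two-sided) = 0.05808
→ bracket: 0.05<=p<0.10

p-value bracket: 0.05<=p<0.10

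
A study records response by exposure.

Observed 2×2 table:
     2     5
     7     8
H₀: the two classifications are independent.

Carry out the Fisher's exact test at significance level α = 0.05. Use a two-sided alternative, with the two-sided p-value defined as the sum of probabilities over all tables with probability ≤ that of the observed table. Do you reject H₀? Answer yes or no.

reject H₀: no

Margins: r₁=7, r₂=15, c₁=9, c₂=13, n=22
p_obs = C(7,2)·C(15,7)/C(22,9); sum pmf over tables with pmf ≤ p_obs
p-value (two-sided) = 0.64783
At α=0.05: p ≥ α → fail to reject H₀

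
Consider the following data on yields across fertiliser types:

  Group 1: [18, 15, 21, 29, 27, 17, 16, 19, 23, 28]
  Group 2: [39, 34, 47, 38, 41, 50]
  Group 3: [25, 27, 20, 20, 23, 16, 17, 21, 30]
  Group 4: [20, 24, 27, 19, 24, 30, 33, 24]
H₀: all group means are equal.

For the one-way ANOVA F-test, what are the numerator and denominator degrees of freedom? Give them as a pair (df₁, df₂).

degrees of freedom = [3, 29]

k = 4 groups, N = 33 total
df = (k−1, N−k) = (4−1, 33−4) = (3, 29)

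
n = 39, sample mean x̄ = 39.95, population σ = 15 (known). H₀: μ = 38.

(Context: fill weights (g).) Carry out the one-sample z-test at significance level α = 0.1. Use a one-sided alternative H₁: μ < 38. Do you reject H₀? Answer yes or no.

SE = σ/√n = 15/√39 = 2.4019
z = (x̄−μ₀)/SE = (39.95−38)/2.4019 = 0.8118
p-value (one-sided, H₁ less) = 0.79156
At α=0.1: p ≥ α → fail to reject H₀

reject H₀: no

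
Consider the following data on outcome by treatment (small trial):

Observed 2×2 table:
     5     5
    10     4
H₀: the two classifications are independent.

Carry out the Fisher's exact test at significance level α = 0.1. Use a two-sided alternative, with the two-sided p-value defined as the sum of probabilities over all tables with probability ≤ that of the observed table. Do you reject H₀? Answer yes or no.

Margins: r₁=10, r₂=14, c₁=15, c₂=9, n=24
p_obs = C(10,5)·C(14,10)/C(24,15); sum pmf over tables with pmf ≤ p_obs
p-value (two-sided) = 0.40285
At α=0.1: p ≥ α → fail to reject H₀

reject H₀: no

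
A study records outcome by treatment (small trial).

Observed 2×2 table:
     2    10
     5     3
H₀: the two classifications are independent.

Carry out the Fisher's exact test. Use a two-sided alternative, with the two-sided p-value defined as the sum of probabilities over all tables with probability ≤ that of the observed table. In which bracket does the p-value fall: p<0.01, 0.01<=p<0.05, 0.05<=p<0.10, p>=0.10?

Margins: r₁=12, r₂=8, c₁=7, c₂=13, n=20
p_obs = C(12,2)·C(8,5)/C(20,7); sum pmf over tables with pmf ≤ p_obs
p-value (two-sided) = 0.06233
→ bracket: 0.05<=p<0.10

p-value bracket: 0.05<=p<0.10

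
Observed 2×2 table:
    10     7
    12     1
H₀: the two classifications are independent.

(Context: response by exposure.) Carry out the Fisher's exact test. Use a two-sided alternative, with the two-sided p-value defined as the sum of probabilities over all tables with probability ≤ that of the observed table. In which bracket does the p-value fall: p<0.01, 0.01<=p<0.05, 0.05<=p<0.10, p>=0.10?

Margins: r₁=17, r₂=13, c₁=22, c₂=8, n=30
p_obs = C(17,10)·C(13,12)/C(30,22); sum pmf over tables with pmf ≤ p_obs
p-value (two-sided) = 0.09243
→ bracket: 0.05<=p<0.10

p-value bracket: 0.05<=p<0.10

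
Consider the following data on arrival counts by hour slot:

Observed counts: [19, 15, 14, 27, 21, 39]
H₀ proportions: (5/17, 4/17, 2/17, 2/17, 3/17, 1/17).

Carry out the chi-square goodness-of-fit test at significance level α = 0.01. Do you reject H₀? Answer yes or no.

reject H₀: yes

n = 135; E_i = n·p_i = [39.71, 31.76, 15.88, 15.88, 23.82, 7.94]
χ² = (19−39.71)²/39.71 + (15−31.76)²/31.76 + (14−15.88)²/15.88 + (27−15.88)²/15.88 + (21−23.82)²/23.82 + (39−7.94)²/7.94 = 149.4604
df = 5
p-value (upper-tail) = 0.00000
At α=0.01: p < α → reject H₀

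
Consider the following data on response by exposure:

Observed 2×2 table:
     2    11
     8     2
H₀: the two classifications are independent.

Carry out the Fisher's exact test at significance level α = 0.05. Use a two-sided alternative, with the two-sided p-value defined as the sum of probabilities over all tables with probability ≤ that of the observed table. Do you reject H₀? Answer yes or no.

reject H₀: yes

Margins: r₁=13, r₂=10, c₁=10, c₂=13, n=23
p_obs = C(13,2)·C(10,8)/C(23,10); sum pmf over tables with pmf ≤ p_obs
p-value (two-sided) = 0.00343
At α=0.05: p < α → reject H₀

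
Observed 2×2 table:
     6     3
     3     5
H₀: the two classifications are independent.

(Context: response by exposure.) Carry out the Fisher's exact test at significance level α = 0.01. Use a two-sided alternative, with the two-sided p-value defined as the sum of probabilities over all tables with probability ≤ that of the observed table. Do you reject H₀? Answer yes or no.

reject H₀: no

Margins: r₁=9, r₂=8, c₁=9, c₂=8, n=17
p_obs = C(9,6)·C(8,3)/C(17,9); sum pmf over tables with pmf ≤ p_obs
p-value (two-sided) = 0.34694
At α=0.01: p ≥ α → fail to reject H₀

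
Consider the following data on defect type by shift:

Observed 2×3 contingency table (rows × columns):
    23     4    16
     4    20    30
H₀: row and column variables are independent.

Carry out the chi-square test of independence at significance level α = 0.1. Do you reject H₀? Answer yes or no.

reject H₀: yes

Row totals [43, 54], col totals [27, 24, 46], n=97
χ² = (23−11.97)²/11.97 + (4−10.64)²/10.64 + (16−20.39)²/20.39 + (4−15.03)²/15.03 + (20−13.36)²/13.36 + (30−25.61)²/25.61 = 27.4029
df = 2
p-value (upper-tail) = 0.00000
At α=0.1: p < α → reject H₀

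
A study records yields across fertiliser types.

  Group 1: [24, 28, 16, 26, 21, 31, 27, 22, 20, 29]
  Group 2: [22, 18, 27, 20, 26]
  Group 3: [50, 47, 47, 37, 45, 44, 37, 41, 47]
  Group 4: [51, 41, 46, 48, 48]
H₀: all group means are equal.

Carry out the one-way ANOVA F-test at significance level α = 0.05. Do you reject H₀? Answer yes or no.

Group means [24.40, 22.60, 43.89, 46.80], grand mean 34.000
SSB = Σnᵢ(x̄ᵢ−x̄)² = 3270.711; SSW = ΣΣ(x−x̄ᵢ)² = 479.289
MSB = 3270.711/3 = 1090.2370; MSW = 479.289/25 = 19.1716
F = MSB/MSW = 56.8674
df = (3, 25)
p-value (upper-tail) = 0.00000
At α=0.05: p < α → reject H₀

reject H₀: yes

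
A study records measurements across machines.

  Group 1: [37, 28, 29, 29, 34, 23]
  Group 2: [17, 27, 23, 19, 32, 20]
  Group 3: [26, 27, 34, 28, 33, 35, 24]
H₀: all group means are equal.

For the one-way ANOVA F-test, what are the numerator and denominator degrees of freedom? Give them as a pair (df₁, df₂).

k = 3 groups, N = 19 total
df = (k−1, N−k) = (3−1, 19−3) = (2, 16)

degrees of freedom = [2, 16]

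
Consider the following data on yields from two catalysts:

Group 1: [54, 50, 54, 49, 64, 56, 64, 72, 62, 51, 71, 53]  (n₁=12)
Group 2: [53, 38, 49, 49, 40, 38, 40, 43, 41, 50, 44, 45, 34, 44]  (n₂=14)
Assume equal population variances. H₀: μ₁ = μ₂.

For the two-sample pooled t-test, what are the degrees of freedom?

df = n₁ + n₂ − 2 = 12 + 14 − 2 = 24

degrees of freedom = 24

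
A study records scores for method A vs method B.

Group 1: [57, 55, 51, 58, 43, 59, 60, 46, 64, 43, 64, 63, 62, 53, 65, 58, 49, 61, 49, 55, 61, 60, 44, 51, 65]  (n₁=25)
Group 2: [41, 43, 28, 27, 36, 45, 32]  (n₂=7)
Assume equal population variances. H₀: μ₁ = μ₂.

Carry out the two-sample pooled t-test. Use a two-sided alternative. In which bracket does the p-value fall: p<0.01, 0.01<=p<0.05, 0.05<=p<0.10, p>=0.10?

x̄₁=55.840, s₁=7.116, n₁=25
x̄₂=36.000, s₂=7.257, n₂=7
s_p² = [24·7.116² + 6·7.257²]/30 = 51.0453
SE = √(s_p²·(1/25+1/7)) = 3.0552
t = (55.840−36.000)/3.0552 = 6.4939
df = 30
p-value (two-sided) = 0.00000
→ bracket: p<0.01

p-value bracket: p<0.01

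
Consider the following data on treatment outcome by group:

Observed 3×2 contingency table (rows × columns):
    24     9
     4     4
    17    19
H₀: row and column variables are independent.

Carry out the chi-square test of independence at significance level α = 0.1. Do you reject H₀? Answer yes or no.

reject H₀: yes

Row totals [33, 8, 36], col totals [45, 32], n=77
χ² = (24−19.29)²/19.29 + (9−13.71)²/13.71 + (4−4.68)²/4.68 + (4−3.32)²/3.32 + (17−21.04)²/21.04 + (19−14.96)²/14.96 = 4.8734
df = 2
p-value (upper-tail) = 0.08745
At α=0.1: p < α → reject H₀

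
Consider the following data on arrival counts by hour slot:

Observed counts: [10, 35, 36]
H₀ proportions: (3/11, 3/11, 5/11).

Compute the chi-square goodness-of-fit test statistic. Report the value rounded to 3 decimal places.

test statistic = 14.179

n = 81; E_i = n·p_i = [22.09, 22.09, 36.82]
χ² = (10−22.09)²/22.09 + (35−22.09)²/22.09 + (36−36.82)²/36.82 = 14.1794
df = 2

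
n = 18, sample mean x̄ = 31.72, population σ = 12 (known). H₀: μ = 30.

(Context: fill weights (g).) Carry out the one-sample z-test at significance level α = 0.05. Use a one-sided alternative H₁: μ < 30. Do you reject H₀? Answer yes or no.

SE = σ/√n = 12/√18 = 2.8284
z = (x̄−μ₀)/SE = (31.72−30)/2.8284 = 0.6081
p-value (one-sided, H₁ less) = 0.72844
At α=0.05: p ≥ α → fail to reject H₀

reject H₀: no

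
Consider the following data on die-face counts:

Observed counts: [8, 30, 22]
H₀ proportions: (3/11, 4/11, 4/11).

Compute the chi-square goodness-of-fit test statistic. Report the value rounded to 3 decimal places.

n = 60; E_i = n·p_i = [16.36, 21.82, 21.82]
χ² = (8−16.36)²/16.36 + (30−21.82)²/21.82 + (22−21.82)²/21.82 = 7.3444
df = 2

test statistic = 7.344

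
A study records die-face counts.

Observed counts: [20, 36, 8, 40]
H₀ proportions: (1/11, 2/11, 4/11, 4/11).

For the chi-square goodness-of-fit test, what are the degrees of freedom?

degrees of freedom = 3

df = k − 1 = 4 − 1 = 3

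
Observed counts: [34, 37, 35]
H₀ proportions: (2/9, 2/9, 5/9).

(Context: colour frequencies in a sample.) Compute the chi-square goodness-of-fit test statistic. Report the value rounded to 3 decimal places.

test statistic = 21.995

n = 106; E_i = n·p_i = [23.56, 23.56, 58.89]
χ² = (34−23.56)²/23.56 + (37−23.56)²/23.56 + (35−58.89)²/58.89 = 21.9953
df = 2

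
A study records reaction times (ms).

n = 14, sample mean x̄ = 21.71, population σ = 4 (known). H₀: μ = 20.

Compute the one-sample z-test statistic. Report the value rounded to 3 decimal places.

test statistic = 1.600

SE = σ/√n = 4/√14 = 1.0690
z = (x̄−μ₀)/SE = (21.71−20)/1.0690 = 1.5996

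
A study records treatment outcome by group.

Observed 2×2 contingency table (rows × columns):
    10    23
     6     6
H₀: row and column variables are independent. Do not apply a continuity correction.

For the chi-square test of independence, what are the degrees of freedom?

df = (r−1)(c−1) = (2−1)·(2−1) = 1

degrees of freedom = 1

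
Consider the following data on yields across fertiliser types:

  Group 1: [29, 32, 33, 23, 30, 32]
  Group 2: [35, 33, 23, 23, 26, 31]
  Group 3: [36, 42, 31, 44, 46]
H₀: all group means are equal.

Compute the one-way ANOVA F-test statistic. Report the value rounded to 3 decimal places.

Group means [29.83, 28.50, 39.80], grand mean 32.294
SSB = Σnᵢ(x̄ᵢ−x̄)² = 404.396; SSW = ΣΣ(x−x̄ᵢ)² = 355.133
MSB = 404.396/2 = 202.1980; MSW = 355.133/14 = 25.3667
F = MSB/MSW = 7.9710
df = (2, 14)

test statistic = 7.971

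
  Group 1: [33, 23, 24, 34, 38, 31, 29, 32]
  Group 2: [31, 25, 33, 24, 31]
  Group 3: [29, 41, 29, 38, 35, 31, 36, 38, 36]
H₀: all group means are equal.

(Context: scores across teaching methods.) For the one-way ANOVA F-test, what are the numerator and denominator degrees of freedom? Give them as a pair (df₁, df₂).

k = 3 groups, N = 22 total
df = (k−1, N−k) = (3−1, 22−3) = (2, 19)

degrees of freedom = [2, 19]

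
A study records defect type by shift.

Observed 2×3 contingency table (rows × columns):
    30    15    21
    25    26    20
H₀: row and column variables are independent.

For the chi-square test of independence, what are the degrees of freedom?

df = (r−1)(c−1) = (2−1)·(3−1) = 2

degrees of freedom = 2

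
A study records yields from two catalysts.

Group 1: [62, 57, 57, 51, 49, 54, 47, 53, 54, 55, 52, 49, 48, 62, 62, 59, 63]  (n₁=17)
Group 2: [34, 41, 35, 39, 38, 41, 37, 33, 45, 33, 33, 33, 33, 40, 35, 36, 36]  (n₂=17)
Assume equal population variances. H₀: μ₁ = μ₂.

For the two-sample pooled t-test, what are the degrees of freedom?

df = n₁ + n₂ − 2 = 17 + 17 − 2 = 32

degrees of freedom = 32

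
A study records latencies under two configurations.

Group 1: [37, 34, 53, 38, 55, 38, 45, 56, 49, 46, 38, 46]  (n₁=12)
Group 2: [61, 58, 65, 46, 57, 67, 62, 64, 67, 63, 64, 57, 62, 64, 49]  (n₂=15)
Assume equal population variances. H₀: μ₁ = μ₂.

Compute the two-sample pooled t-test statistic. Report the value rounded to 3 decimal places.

x̄₁=44.583, s₁=7.585, n₁=12
x̄₂=60.400, s₂=6.127, n₂=15
s_p² = [11·7.585² + 14·6.127²]/25 = 46.3407
SE = √(s_p²·(1/12+1/15)) = 2.6365
t = (44.583−60.400)/2.6365 = -5.9991
df = 25

test statistic = -5.999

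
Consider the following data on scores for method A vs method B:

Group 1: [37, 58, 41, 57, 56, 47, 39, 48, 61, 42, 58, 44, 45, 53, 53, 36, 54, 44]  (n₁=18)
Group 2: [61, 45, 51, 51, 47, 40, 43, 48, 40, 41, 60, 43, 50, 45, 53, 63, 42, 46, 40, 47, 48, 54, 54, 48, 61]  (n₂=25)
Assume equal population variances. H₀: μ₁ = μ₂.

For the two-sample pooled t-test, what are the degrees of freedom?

degrees of freedom = 41

df = n₁ + n₂ − 2 = 18 + 25 − 2 = 41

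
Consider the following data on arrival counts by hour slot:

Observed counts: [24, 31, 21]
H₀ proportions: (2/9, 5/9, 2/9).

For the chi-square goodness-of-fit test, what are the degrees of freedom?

df = k − 1 = 3 − 1 = 2

degrees of freedom = 2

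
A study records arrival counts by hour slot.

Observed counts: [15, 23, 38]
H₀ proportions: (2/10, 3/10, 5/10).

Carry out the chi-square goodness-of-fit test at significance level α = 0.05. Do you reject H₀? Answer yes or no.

n = 76; E_i = n·p_i = [15.20, 22.80, 38.00]
χ² = (15−15.20)²/15.20 + (23−22.80)²/22.80 + (38−38.00)²/38.00 = 0.0044
df = 2
p-value (upper-tail) = 0.99781
At α=0.05: p ≥ α → fail to reject H₀

reject H₀: no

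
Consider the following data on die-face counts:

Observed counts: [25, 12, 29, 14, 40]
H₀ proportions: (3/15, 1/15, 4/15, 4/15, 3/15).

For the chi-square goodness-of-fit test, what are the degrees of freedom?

df = k − 1 = 5 − 1 = 4

degrees of freedom = 4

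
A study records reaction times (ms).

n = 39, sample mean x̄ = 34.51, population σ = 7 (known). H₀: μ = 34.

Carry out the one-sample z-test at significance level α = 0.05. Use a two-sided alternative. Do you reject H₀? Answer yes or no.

reject H₀: no

SE = σ/√n = 7/√39 = 1.1209
z = (x̄−μ₀)/SE = (34.51−34)/1.1209 = 0.4550
p-value (two-sided) = 0.64911
At α=0.05: p ≥ α → fail to reject H₀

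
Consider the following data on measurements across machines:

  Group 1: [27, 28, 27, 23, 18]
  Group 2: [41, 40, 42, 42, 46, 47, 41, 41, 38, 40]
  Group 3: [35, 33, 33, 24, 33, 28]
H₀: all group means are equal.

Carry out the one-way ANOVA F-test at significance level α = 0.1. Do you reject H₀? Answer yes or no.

reject H₀: yes

Group means [24.60, 41.80, 31.00], grand mean 34.619
SSB = Σnᵢ(x̄ᵢ−x̄)² = 1096.152; SSW = ΣΣ(x−x̄ᵢ)² = 222.800
MSB = 1096.152/2 = 548.0762; MSW = 222.800/18 = 12.3778
F = MSB/MSW = 44.2790
df = (2, 18)
p-value (upper-tail) = 0.00000
At α=0.1: p < α → reject H₀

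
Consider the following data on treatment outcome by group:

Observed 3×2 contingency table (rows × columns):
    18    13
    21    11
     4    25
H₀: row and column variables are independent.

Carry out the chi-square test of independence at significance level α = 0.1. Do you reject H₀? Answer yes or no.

reject H₀: yes

Row totals [31, 32, 29], col totals [43, 49], n=92
χ² = (18−14.49)²/14.49 + (13−16.51)²/16.51 + (21−14.96)²/14.96 + (11−17.04)²/17.04 + (4−13.55)²/13.55 + (25−15.45)²/15.45 = 18.8271
df = 2
p-value (upper-tail) = 0.00008
At α=0.1: p < α → reject H₀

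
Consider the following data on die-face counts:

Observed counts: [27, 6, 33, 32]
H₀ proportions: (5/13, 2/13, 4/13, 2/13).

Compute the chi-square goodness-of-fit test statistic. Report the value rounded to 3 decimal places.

n = 98; E_i = n·p_i = [37.69, 15.08, 30.15, 15.08]
χ² = (27−37.69)²/37.69 + (6−15.08)²/15.08 + (33−30.15)²/30.15 + (32−15.08)²/15.08 = 27.7617
df = 3

test statistic = 27.762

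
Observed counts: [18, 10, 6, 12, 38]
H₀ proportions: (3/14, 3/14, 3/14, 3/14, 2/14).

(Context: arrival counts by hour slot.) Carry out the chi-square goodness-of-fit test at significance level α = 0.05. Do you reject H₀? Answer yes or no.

reject H₀: yes

n = 84; E_i = n·p_i = [18.00, 18.00, 18.00, 18.00, 12.00]
χ² = (18−18.00)²/18.00 + (10−18.00)²/18.00 + (6−18.00)²/18.00 + (12−18.00)²/18.00 + (38−12.00)²/12.00 = 69.8889
df = 4
p-value (upper-tail) = 0.00000
At α=0.05: p < α → reject H₀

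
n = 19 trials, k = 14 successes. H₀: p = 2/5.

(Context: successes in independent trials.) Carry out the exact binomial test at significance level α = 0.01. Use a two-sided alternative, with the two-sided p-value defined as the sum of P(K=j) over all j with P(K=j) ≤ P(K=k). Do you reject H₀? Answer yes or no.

reject H₀: yes

Exact binomial: n=19, k=14, p₀=2/5=0.4000
P(X=j) = C(n,j)·p₀^j·(1−p₀)^(n−j); p = Σ P(X=j) over j with P(X=j) ≤ P(X=14)
p-value (two-sided) = 0.00390
At α=0.01: p < α → reject H₀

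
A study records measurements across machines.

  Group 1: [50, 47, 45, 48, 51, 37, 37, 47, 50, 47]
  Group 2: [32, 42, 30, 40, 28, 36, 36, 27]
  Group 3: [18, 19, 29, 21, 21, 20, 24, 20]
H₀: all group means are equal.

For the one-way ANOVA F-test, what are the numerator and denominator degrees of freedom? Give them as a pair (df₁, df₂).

k = 3 groups, N = 26 total
df = (k−1, N−k) = (3−1, 26−3) = (2, 23)

degrees of freedom = [2, 23]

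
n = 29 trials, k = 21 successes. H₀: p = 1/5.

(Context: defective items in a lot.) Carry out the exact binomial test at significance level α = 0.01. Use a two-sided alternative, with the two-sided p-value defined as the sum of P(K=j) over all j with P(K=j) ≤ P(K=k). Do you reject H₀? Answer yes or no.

reject H₀: yes

Exact binomial: n=29, k=21, p₀=1/5=0.2000
P(X=j) = C(n,j)·p₀^j·(1−p₀)^(n−j); p = Σ P(X=j) over j with P(X=j) ≤ P(X=21)
p-value (two-sided) = 0.00000
At α=0.01: p < α → reject H₀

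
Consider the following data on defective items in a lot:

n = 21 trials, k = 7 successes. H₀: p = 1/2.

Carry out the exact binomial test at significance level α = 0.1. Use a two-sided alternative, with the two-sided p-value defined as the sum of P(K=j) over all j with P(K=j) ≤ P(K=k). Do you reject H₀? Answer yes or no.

reject H₀: no

Exact binomial: n=21, k=7, p₀=1/2=0.5000
P(X=j) = C(n,j)·p₀^j·(1−p₀)^(n−j); p = Σ P(X=j) over j with P(X=j) ≤ P(X=7)
p-value (two-sided) = 0.18925
At α=0.1: p ≥ α → fail to reject H₀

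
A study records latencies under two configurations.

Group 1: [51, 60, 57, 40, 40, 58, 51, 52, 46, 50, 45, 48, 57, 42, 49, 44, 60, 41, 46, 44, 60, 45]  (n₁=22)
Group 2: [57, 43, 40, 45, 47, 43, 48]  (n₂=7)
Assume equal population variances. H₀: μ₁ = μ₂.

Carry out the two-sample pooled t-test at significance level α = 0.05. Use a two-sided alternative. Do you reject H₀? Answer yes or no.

x̄₁=49.364, s₁=6.772, n₁=22
x̄₂=46.143, s₂=5.490, n₂=7
s_p² = [21·6.772² + 6·5.490²]/27 = 42.3684
SE = √(s_p²·(1/22+1/7)) = 2.8246
t = (49.364−46.143)/2.8246 = 1.1403
df = 27
p-value (two-sided) = 0.26420
At α=0.05: p ≥ α → fail to reject H₀

reject H₀: no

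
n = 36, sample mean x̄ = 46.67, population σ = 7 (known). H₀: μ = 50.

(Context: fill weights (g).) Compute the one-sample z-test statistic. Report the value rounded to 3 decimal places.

SE = σ/√n = 7/√36 = 1.1667
z = (x̄−μ₀)/SE = (46.67−50)/1.1667 = -2.8543

test statistic = -2.854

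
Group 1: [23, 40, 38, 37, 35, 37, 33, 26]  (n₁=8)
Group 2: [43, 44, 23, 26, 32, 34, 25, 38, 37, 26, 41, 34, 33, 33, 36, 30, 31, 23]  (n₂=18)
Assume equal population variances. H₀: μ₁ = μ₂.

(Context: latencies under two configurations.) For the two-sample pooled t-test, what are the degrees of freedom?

degrees of freedom = 24

df = n₁ + n₂ − 2 = 8 + 18 − 2 = 24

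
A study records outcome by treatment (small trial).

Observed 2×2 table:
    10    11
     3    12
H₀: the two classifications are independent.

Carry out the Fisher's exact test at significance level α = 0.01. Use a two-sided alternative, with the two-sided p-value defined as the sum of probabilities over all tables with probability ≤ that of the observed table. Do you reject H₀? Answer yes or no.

Margins: r₁=21, r₂=15, c₁=13, c₂=23, n=36
p_obs = C(21,10)·C(15,3)/C(36,13); sum pmf over tables with pmf ≤ p_obs
p-value (two-sided) = 0.15896
At α=0.01: p ≥ α → fail to reject H₀

reject H₀: no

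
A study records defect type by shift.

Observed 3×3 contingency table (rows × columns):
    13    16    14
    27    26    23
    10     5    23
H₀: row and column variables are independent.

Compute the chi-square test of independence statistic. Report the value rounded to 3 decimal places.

test statistic = 12.088

Row totals [43, 76, 38], col totals [50, 47, 60], n=157
χ² = (13−13.69)²/13.69 + (16−12.87)²/12.87 + (14−16.43)²/16.43 + (27−24.20)²/24.20 + (26−22.75)²/22.75 + (23−29.04)²/29.04 + (10−12.10)²/12.10 + (5−11.38)²/11.38 + (23−14.52)²/14.52 = 12.0876
df = 4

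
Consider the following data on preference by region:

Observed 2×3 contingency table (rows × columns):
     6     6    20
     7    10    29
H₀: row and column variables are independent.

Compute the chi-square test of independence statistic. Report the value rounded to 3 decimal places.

test statistic = 0.224

Row totals [32, 46], col totals [13, 16, 49], n=78
χ² = (6−5.33)²/5.33 + (6−6.56)²/6.56 + (20−20.10)²/20.10 + (7−7.67)²/7.67 + (10−9.44)²/9.44 + (29−28.90)²/28.90 = 0.2244
df = 2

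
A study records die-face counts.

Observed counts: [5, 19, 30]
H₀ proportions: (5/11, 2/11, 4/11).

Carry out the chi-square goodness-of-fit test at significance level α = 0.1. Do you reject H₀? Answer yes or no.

reject H₀: yes

n = 54; E_i = n·p_i = [24.55, 9.82, 19.64]
χ² = (5−24.55)²/24.55 + (19−9.82)²/9.82 + (30−19.64)²/19.64 = 29.6204
df = 2
p-value (upper-tail) = 0.00000
At α=0.1: p < α → reject H₀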